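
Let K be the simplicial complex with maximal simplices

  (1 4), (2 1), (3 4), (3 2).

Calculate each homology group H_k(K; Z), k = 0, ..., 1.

H_0 = Z,  H_1 = Z.

K has 4 vertices, 4 edges.
rank ∂_0 = 0, rank ∂_1 = 3 ⇒ b_0 = 4 − 0 − 3 = 1; all invariant factors of ∂_1 are 1 so no torsion. So H_0 ≅ Z.
rank ∂_1 = 3, rank ∂_2 = 0 ⇒ b_1 = 4 − 3 − 0 = 1. So H_1 ≅ Z.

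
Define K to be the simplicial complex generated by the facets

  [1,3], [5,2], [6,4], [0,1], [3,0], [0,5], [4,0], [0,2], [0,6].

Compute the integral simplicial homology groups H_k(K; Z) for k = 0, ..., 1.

H_0 ≅ Z,  H_1 ≅ Z^3.

K has 7 vertices, 9 edges.
rank ∂_0 = 0, rank ∂_1 = 6 ⇒ b_0 = 7 − 0 − 6 = 1; all invariant factors of ∂_1 are 1 so no torsion. So H_0 ≅ Z.
rank ∂_1 = 6, rank ∂_2 = 0 ⇒ b_1 = 9 − 6 − 0 = 3. So H_1 ≅ Z^3.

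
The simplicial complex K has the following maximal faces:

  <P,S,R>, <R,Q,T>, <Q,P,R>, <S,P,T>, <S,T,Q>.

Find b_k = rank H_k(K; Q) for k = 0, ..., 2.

Take the total order P < Q < R < S < T on the vertex set. Then K (dimension 2) consists of the simplices:

  0-simplices (5): P, Q, R, S, T
  1-simplices (10): PQ, PR, PS, PT, QR, QS, QT, RS, RT, ST
  2-simplices (5): PQR, PRS, PST, QRT, QST

giving chain groups C_0 ≅ Z^5, C_1 ≅ Z^10, C_2 ≅ Z^5.

The boundary map ∂_1: C_1 → C_0 maps an edge to its endpoints' difference, ∂[p,q] = q − p.
As a 5×10 matrix over Z this has rank 4, with invariant factors (1,1,1,1).

∂_2: C_2 → C_1 acts by ∂[p,q,r] = [q,r] − [p,r] + [p,q]. For instance
  ∂PST = ST − PT + PS,
  ∂PQR = QR − PR + PQ.
As a 10×5 matrix over Z this has rank 5, with invariant factors (1,1,1,1,1).

Computing H_k = (kernel of ∂_k) / (image of ∂_{k+1}):

  H_0: rank C_0 − rank ∂_1 = 5 − 4 = 1, and the invariant factors of ∂_1 are all 1, so H_0 ≅ Z.
  H_1: rank ker ∂_1 − rank ∂_2 = (10 − 4) − 5 = 1, and the invariant factors of ∂_2 are all 1, so H_1 ≅ Z.
  H_2: rank ker ∂_2 − rank ∂_3 = (5 − 5) − 0 = 0, and there is no ∂_3, so H_2 ≅ 0.

As a check, the Euler characteristic is 5 − 10 + 5 = 0, which agrees with 1 − 1 + 0 = 0.

Hence the Betti numbers are b_0 = 1, b_1 = 1, b_2 = 0.

b_0 = 1, b_1 = 1, b_2 = 0.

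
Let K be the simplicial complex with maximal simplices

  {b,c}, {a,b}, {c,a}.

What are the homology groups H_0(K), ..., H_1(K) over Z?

Order the vertices as a < b < c. Listing each simplex with vertices in this order, K has dimension 1 with simplices:

  0-simplices (3): a, b, c
  1-simplices (3): ab, ac, bc

giving chain groups C_0 ≅ Z^3, C_1 ≅ Z^3.

Boundary ∂_1: C_1 → C_0 maps an edge to its endpoints' difference, ∂[p,q] = q − p.
This gives a 3×3 integer matrix of rank 2; reducing to Smith normal form yields diagonal entries (1,1).

Computing H_k = (kernel of ∂_k) / (image of ∂_{k+1}):

  H_0: rank C_0 − rank ∂_1 = 3 − 2 = 1, and the invariant factors of ∂_1 are all 1, so H_0 = Z.
  H_1: rank ker ∂_1 − rank ∂_2 = (3 − 2) − 0 = 1, and there is no ∂_2, so H_1 = Z.

(K is a triangulation of the circle S^1.)

H_0 = Z,  H_1 = Z.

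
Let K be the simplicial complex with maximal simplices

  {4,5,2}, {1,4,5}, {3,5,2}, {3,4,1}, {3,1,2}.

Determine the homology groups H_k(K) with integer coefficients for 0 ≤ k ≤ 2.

We work with the vertex ordering 1 < 2 < 3 < 4 < 5. The simplices of K, each written with vertices in increasing order, are:

  0-simplices (5): [1], [2], [3], [4], [5]
  1-simplices (10): [1,2], [1,3], [1,4], [1,5], [2,3], [2,4], [2,5], [3,4], [3,5], [4,5]
  2-simplices (5): [1,2,3], [1,3,4], [1,4,5], [2,3,5], [2,4,5]

Hence C_0 ≅ Z^5, C_1 ≅ Z^10, C_2 ≅ Z^5.

Boundary ∂_1: C_1 → C_0 is given by ∂[p,q] = [q] − [p].
As a 5×10 matrix over Z this has rank 4, with invariant factors (1,1,1,1).

∂_2: C_2 → C_1 acts by ∂[p,q,r] = [q,r] − [p,r] + [p,q]. For instance
  ∂[2,3,5] = [3,5] − [2,5] + [2,3],
  ∂[1,2,3] = [2,3] − [1,3] + [1,2].
As a 10×5 matrix over Z this has rank 5, with invariant factors (1,1,1,1,1).

Now H_k = ker ∂_k / im ∂_{k+1}, so:

  H_0: rank C_0 − rank ∂_1 = 5 − 4 = 1, and the invariant factors of ∂_1 are all 1, so H_0 ≅ Z.
  H_1: rank ker ∂_1 − rank ∂_2 = (10 − 4) − 5 = 1, and the invariant factors of ∂_2 are all 1, so H_1 ≅ Z.
  H_2: rank ker ∂_2 − rank ∂_3 = (5 − 5) − 0 = 0, and there is no ∂_3, so H_2 ≅ 0.

As a check, the Euler characteristic is 5 − 10 + 5 = 0, which agrees with 1 − 1 + 0 = 0.

H_0 = Z,  H_1 = Z,  H_2 = 0.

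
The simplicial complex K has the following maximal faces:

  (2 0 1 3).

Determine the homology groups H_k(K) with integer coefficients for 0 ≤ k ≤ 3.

H_0 ≅ Z,  H_1 = 0,  H_2 = 0,  H_3 = 0.

Order the vertices as 0 < 1 < 2 < 3. Listing each simplex with vertices in this order, K has dimension 3 with simplices:

  0-simplices (4): [0], [1], [2], [3]
  1-simplices (6): [0,1], [0,2], [0,3], [1,2], [1,3], [2,3]
  2-simplices (4): [0,1,2], [0,1,3], [0,2,3], [1,2,3]
  3-simplices (1): [0,1,2,3]

so the chain groups are C_0 ≅ Z^4, C_1 ≅ Z^6, C_2 ≅ Z^4, C_3 ≅ Z^1.

∂_1: C_1 → C_0 maps an edge to its endpoints' difference, ∂[p,q] = q − p. For instance
  ∂[0,1] = [1] − [0].
The resulting 4×6 matrix has rank 3, and its Smith normal form has invariant factors (1,1,1).

The boundary map ∂_2: C_2 → C_1 maps a triangle to the signed sum of its edges. For instance
  ∂[1,2,3] = [2,3] − [1,3] + [1,2],
  ∂[0,2,3] = [2,3] − [0,3] + [0,2].
The 6×4 boundary matrix has rank 3 and Smith normal form diag(1,1,1).

Boundary ∂_3: C_3 → C_2 sends each 3-simplex σ to the alternating sum Σ_i (−1)^i (σ with its i-th vertex removed). For instance
  ∂[0,1,2,3] = [1,2,3] − [0,2,3] + [0,1,3] − [0,1,2].
The 4×1 boundary matrix has rank 1 and Smith normal form diag(1).

From H_k ≅ ker(∂_k) / im(∂_{k+1}) we obtain:

  H_0: rank C_0 − rank ∂_1 = 4 − 3 = 1, and the invariant factors of ∂_1 are all 1, so H_0 ≅ Z.
  H_1: rank ker ∂_1 − rank ∂_2 = (6 − 3) − 3 = 0, and the invariant factors of ∂_2 are all 1, so H_1 ≅ 0.
  H_2: rank ker ∂_2 − rank ∂_3 = (4 − 3) − 1 = 0, and the invariant factors of ∂_3 are all 1, so H_2 ≅ 0.
  H_3: rank ker ∂_3 − rank ∂_4 = (1 − 1) − 0 = 0, and there is no ∂_4, so H_3 ≅ 0.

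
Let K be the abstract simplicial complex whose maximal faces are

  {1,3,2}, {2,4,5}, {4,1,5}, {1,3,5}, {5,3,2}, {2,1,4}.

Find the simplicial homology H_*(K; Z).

H_0 = Z,  H_1 = 0,  H_2 = Z.

We work with the vertex ordering 1 < 2 < 3 < 4 < 5. The simplices of K, each written with vertices in increasing order, are:

  0-simplices (5): [1], [2], [3], [4], [5]
  1-simplices (9): [1,2], [1,3], [1,4], [1,5], [2,3], [2,4], [2,5], [3,5], [4,5]
  2-simplices (6): [1,2,3], [1,2,4], [1,3,5], [1,4,5], [2,3,5], [2,4,5]

Hence C_0 ≅ Z^5, C_1 ≅ Z^9, C_2 ≅ Z^6.

Boundary ∂_1: C_1 → C_0 maps an edge to its endpoints' difference, ∂[p,q] = q − p. For instance
  ∂[1,3] = [3] − [1].
The 5×9 boundary matrix has rank 4 and Smith normal form diag(1,1,1,1).

∂_2: C_2 → C_1 maps a triangle to the signed sum of its edges. For instance
  ∂[1,2,3] = [2,3] − [1,3] + [1,2],
  ∂[1,3,5] = [3,5] − [1,5] + [1,3].
The 9×6 boundary matrix has rank 5 and Smith normal form diag(1,1,1,1,1).

Reading off H_k = ker ∂_k / im ∂_{k+1}:

  H_0: rank C_0 − rank ∂_1 = 5 − 4 = 1, and the invariant factors of ∂_1 are all 1, so H_0 = Z.
  H_1: rank ker ∂_1 − rank ∂_2 = (9 − 4) − 5 = 0, and the invariant factors of ∂_2 are all 1, so H_1 = 0.
  H_2: rank ker ∂_2 − rank ∂_3 = (6 − 5) − 0 = 1, and there is no ∂_3, so H_2 = Z.

(K is a triangulation of the 2-sphere S^2.)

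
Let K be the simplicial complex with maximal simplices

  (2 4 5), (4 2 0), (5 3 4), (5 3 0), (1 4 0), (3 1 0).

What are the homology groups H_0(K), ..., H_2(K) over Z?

K has 6 vertices, 12 edges, 6 triangles.
rank ∂_0 = 0, rank ∂_1 = 5 ⇒ b_0 = 6 − 0 − 5 = 1; all invariant factors of ∂_1 are 1 so no torsion. So H_0 ≅ Z.
rank ∂_1 = 5, rank ∂_2 = 6 ⇒ b_1 = 12 − 5 − 6 = 1; all invariant factors of ∂_2 are 1 so no torsion. So H_1 ≅ Z.
rank ∂_2 = 6, rank ∂_3 = 0 ⇒ b_2 = 6 − 6 − 0 = 0. So H_2 ≅ 0.

H_0 ≅ Z,  H_1 ≅ Z,  H_2 = 0.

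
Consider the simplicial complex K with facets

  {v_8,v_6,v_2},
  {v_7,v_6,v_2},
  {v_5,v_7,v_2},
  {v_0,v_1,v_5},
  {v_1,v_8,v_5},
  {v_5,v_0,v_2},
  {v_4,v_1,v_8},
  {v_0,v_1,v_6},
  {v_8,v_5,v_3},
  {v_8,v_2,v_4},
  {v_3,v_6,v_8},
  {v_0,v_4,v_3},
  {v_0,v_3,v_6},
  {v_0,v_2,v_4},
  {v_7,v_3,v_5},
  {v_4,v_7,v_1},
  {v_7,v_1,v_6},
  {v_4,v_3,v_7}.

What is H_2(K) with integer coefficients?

H_2 ≅ Z.

Take the total order v_0 < v_1 < v_2 < v_3 < v_4 < v_5 < v_6 < v_7 < v_8 on the vertex set. Then K (dimension 2) consists of the simplices:

  0-simplices (9): [v_0], [v_1], [v_2], [v_3], [v_4], [v_5], [v_6], [v_7], [v_8]
  1-simplices (27): (27 of them)
  2-simplices (18): (18 of them)

so the chain groups are C_0 ≅ Z^9, C_1 ≅ Z^27, C_2 ≅ Z^18.

∂_1: C_1 → C_0 is given by ∂[p,q] = [q] − [p]. For instance
  ∂[v_3,v_4] = [v_4] − [v_3].
The 9×27 boundary matrix has rank 8 and Smith normal form diag(1,1,1,1,1,1,1,1).

Boundary ∂_2: C_2 → C_1 sends each 2-simplex [p,q,r] to [q,r] − [p,r] + [p,q]. For instance
  ∂[v_3,v_5,v_7] = [v_5,v_7] − [v_3,v_7] + [v_3,v_5],
  ∂[v_0,v_2,v_5] = [v_2,v_5] − [v_0,v_5] + [v_0,v_2].
As a 27×18 matrix over Z this has rank 17, with invariant factors (1,1,1,1,1,1,1,1,1,1,1,1,1,1,1,1,1).

Computing H_k = (kernel of ∂_k) / (image of ∂_{k+1}):

  H_2: rank ker ∂_2 − rank ∂_3 = (18 − 17) − 0 = 1, and there is no ∂_3, so H_2 ≅ Z.

(K is a triangulation of the torus T^2.)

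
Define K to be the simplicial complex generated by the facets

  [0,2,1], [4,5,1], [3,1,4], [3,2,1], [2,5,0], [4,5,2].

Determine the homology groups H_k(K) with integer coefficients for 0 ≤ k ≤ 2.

H_0 = Z,  H_1 = Z,  H_2 = 0.

We work with the vertex ordering 0 < 1 < 2 < 3 < 4 < 5. The simplices of K, each written with vertices in increasing order, are:

  0-simplices (6): [0], [1], [2], [3], [4], [5]
  1-simplices (12): [0,1], [0,2], [0,5], [1,2], [1,3], [1,4], [1,5], [2,3], [2,4], [2,5], [3,4], [4,5]
  2-simplices (6): [0,1,2], [0,2,5], [1,2,3], [1,3,4], [1,4,5], [2,4,5]

Hence C_0 ≅ Z^6, C_1 ≅ Z^12, C_2 ≅ Z^6.

The boundary map ∂_1: C_1 → C_0 is given by ∂[p,q] = [q] − [p].
The resulting 6×12 matrix has rank 5, and its Smith normal form has invariant factors (1,1,1,1,1).

∂_2: C_2 → C_1 sends each 2-simplex [p,q,r] to [q,r] − [p,r] + [p,q]. For instance
  ∂[0,2,5] = [2,5] − [0,5] + [0,2],
  ∂[0,1,2] = [1,2] − [0,2] + [0,1].
This gives a 12×6 integer matrix of rank 6; reducing to Smith normal form yields diagonal entries (1,1,1,1,1,1).

Now H_k = ker ∂_k / im ∂_{k+1}, so:

  H_0: rank C_0 − rank ∂_1 = 6 − 5 = 1, and the invariant factors of ∂_1 are all 1, so H_0 = Z.
  H_1: rank ker ∂_1 − rank ∂_2 = (12 − 5) − 6 = 1, and the invariant factors of ∂_2 are all 1, so H_1 = Z.
  H_2: rank ker ∂_2 − rank ∂_3 = (6 − 6) − 0 = 0, and there is no ∂_3, so H_2 = 0.

(K is a triangulation of the cylinder S^1 x I.)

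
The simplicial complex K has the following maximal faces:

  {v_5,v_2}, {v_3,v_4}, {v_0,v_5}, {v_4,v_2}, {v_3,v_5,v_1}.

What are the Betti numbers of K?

b_0 = 1, b_1 = 1, b_2 = 0.

K has 6 vertices, 7 edges, 1 triangle.
rank ∂_0 = 0, rank ∂_1 = 5 ⇒ b_0 = 6 − 0 − 5 = 1; all invariant factors of ∂_1 are 1 so no torsion. So H_0 = Z.
rank ∂_1 = 5, rank ∂_2 = 1 ⇒ b_1 = 7 − 5 − 1 = 1; all invariant factors of ∂_2 are 1 so no torsion. So H_1 = Z.
rank ∂_2 = 1, rank ∂_3 = 0 ⇒ b_2 = 1 − 1 − 0 = 0. So H_2 = 0.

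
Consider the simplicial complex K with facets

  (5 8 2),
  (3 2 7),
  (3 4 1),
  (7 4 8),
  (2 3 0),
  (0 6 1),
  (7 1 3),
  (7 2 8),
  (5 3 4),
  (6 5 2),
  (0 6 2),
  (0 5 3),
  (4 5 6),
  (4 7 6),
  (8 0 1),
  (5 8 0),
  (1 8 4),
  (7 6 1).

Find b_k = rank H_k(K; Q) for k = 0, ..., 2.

b_0 = 1, b_1 = 1, b_2 = 0.

Take the total order 0 < 1 < 2 < 3 < 4 < 5 < 6 < 7 < 8 on the vertex set. Then K (dimension 2) consists of the simplices:

  0-simplices (9): [0], [1], [2], [3], [4], [5], [6], [7], [8]
  1-simplices (27): (27 of them)
  2-simplices (18): [0,1,6], [0,1,8], [0,2,3], [0,2,6], [0,3,5], [0,5,8], [1,3,4], [1,3,7], [1,4,8], [1,6,7], [2,3,7], [2,5,6], [2,5,8], [2,7,8], [3,4,5], [4,5,6], [4,6,7], [4,7,8]

so the chain groups are C_0 ≅ Z^9, C_1 ≅ Z^27, C_2 ≅ Z^18.

∂_1: C_1 → C_0 is given by ∂[p,q] = [q] − [p].
The resulting 9×27 matrix has rank 8, and its Smith normal form has invariant factors (1,1,1,1,1,1,1,1).

Boundary ∂_2: C_2 → C_1 maps a triangle to the signed sum of its edges. For instance
  ∂[1,3,4] = [3,4] − [1,4] + [1,3],
  ∂[1,4,8] = [4,8] − [1,8] + [1,4].
The 27×18 boundary matrix has rank 18 and Smith normal form diag(1,1,1,1,1,1,1,1,1,1,1,1,1,1,1,1,1,2).

Computing H_k = (kernel of ∂_k) / (image of ∂_{k+1}):

  H_0: rank C_0 − rank ∂_1 = 9 − 8 = 1, and the invariant factors of ∂_1 are all 1, so H_0 ≅ Z.
  H_1: rank ker ∂_1 − rank ∂_2 = (27 − 8) − 18 = 1, and ∂_2 has invariant factor 2 > 1, so H_1 ≅ Z ⊕ Z/2.
  H_2: rank ker ∂_2 − rank ∂_3 = (18 − 18) − 0 = 0, and there is no ∂_3, so H_2 ≅ 0.

As a check, the Euler characteristic is 9 − 27 + 18 = 0, which agrees with 1 − 1 + 0 = 0.
(K is a triangulation of the Klein bottle.)

Hence the Betti numbers are b_0 = 1, b_1 = 1, b_2 = 0.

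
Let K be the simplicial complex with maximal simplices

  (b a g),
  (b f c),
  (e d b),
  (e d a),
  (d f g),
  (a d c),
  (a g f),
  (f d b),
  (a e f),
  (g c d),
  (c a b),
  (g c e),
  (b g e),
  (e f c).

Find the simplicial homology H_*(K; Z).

We work with the vertex ordering a < b < c < d < e < f < g. The simplices of K, each written with vertices in increasing order, are:

  0-simplices (7): a, b, c, d, e, f, g
  1-simplices (21): ab, ac, ad, ae, af, ag, bc, bd, be, bf, bg, cd, ce, cf, cg, de, df, dg, ef, eg, fg
  2-simplices (14): abc, abg, acd, ade, aef, afg, bcf, bde, bdf, beg, cdg, cef, ceg, dfg

so the chain groups are C_0 ≅ Z^7, C_1 ≅ Z^21, C_2 ≅ Z^14.

Boundary ∂_1: C_1 → C_0 sends each edge [p,q] (with p < q) to q − p. For instance
  ∂bf = f − b.
This gives a 7×21 integer matrix of rank 6; reducing to Smith normal form yields diagonal entries (1,1,1,1,1,1).

The boundary map ∂_2: C_2 → C_1 acts by ∂[p,q,r] = [q,r] − [p,r] + [p,q]. For instance
  ∂aef = ef − af + ae,
  ∂abc = bc − ac + ab.
As a 21×14 matrix over Z this has rank 13, with invariant factors (1,1,1,1,1,1,1,1,1,1,1,1,1).

Now H_k = ker ∂_k / im ∂_{k+1}, so:

  H_0: rank C_0 − rank ∂_1 = 7 − 6 = 1, and the invariant factors of ∂_1 are all 1, so H_0 = Z.
  H_1: rank ker ∂_1 − rank ∂_2 = (21 − 6) − 13 = 2, and the invariant factors of ∂_2 are all 1, so H_1 = Z^2.
  H_2: rank ker ∂_2 − rank ∂_3 = (14 − 13) − 0 = 1, and there is no ∂_3, so H_2 = Z.

H_0 ≅ Z,  H_1 ≅ Z^2,  H_2 ≅ Z.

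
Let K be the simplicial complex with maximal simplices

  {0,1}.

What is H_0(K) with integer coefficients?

H_0 = Z.

We work with the vertex ordering 0 < 1. The simplices of K, each written with vertices in increasing order, are:

  0-simplices (2): [0], [1]
  1-simplices (1): [0,1]

giving chain groups C_0 ≅ Z^2, C_1 ≅ Z^1.

The boundary map ∂_1: C_1 → C_0 maps an edge to its endpoints' difference, ∂[p,q] = q − p. For instance
  ∂[0,1] = [1] − [0].
As a 2×1 matrix over Z this has rank 1, with invariant factors (1).

Reading off H_k = ker ∂_k / im ∂_{k+1}:

  H_0: rank C_0 − rank ∂_1 = 2 − 1 = 1, and the invariant factors of ∂_1 are all 1, so H_0 ≅ Z.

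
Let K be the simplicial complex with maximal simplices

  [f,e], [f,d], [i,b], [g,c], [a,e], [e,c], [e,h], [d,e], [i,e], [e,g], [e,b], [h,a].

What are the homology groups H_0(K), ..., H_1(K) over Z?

We work with the vertex ordering a < b < c < d < e < f < g < h < i. The simplices of K, each written with vertices in increasing order, are:

  0-simplices (9): a, b, c, d, e, f, g, h, i
  1-simplices (12): ae, ah, be, bi, ce, cg, de, df, ef, eg, eh, ei

Hence C_0 ≅ Z^9, C_1 ≅ Z^12.

∂_1: C_1 → C_0 sends each edge [p,q] (with p < q) to q − p. For instance
  ∂bi = i − b.
As a 9×12 matrix over Z this has rank 8, with invariant factors (1,1,1,1,1,1,1,1).

Computing H_k = (kernel of ∂_k) / (image of ∂_{k+1}):

  H_0: rank C_0 − rank ∂_1 = 9 − 8 = 1, and the invariant factors of ∂_1 are all 1, so H_0 = Z.
  H_1: rank ker ∂_1 − rank ∂_2 = (12 − 8) − 0 = 4, and there is no ∂_2, so H_1 = Z^4.

H_0 = Z,  H_1 = Z^4.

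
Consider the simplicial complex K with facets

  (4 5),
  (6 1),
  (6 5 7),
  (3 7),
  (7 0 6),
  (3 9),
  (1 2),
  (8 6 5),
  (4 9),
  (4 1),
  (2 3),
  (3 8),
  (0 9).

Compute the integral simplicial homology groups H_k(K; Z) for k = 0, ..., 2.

Order the vertices as 0 < 1 < 2 < 3 < 4 < 5 < 6 < 7 < 8 < 9. Listing each simplex with vertices in this order, K has dimension 2 with simplices:

  0-simplices (10): [0], [1], [2], [3], [4], [5], [6], [7], [8], [9]
  1-simplices (17): [0,6], [0,7], [0,9], [1,2], [1,4], [1,6], [2,3], [3,7], [3,8], [3,9], [4,5], [4,9], [5,6], [5,7], [5,8], [6,7], [6,8]
  2-simplices (3): [0,6,7], [5,6,7], [5,6,8]

Hence C_0 ≅ Z^10, C_1 ≅ Z^17, C_2 ≅ Z^3.

The boundary map ∂_1: C_1 → C_0 is given by ∂[p,q] = [q] − [p]. For instance
  ∂[5,8] = [8] − [5].
The 10×17 boundary matrix has rank 9 and Smith normal form diag(1,1,1,1,1,1,1,1,1).

Boundary ∂_2: C_2 → C_1 sends each 2-simplex [p,q,r] to [q,r] − [p,r] + [p,q]. For instance
  ∂[5,6,8] = [6,8] − [5,8] + [5,6],
  ∂[5,6,7] = [6,7] − [5,7] + [5,6].
As a 17×3 matrix over Z this has rank 3, with invariant factors (1,1,1).

Reading off H_k = ker ∂_k / im ∂_{k+1}:

  H_0: rank C_0 − rank ∂_1 = 10 − 9 = 1, and the invariant factors of ∂_1 are all 1, so H_0 ≅ Z.
  H_1: rank ker ∂_1 − rank ∂_2 = (17 − 9) − 3 = 5, and the invariant factors of ∂_2 are all 1, so H_1 ≅ Z^5.
  H_2: rank ker ∂_2 − rank ∂_3 = (3 − 3) − 0 = 0, and there is no ∂_3, so H_2 ≅ 0.

H_0 = Z,  H_1 = Z^5,  H_2 = 0.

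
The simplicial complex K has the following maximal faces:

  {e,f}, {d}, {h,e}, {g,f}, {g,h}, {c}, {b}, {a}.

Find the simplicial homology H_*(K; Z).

H_0 = Z^5,  H_1 = Z.

Take the total order a < b < c < d < e < f < g < h on the vertex set. Then K (dimension 1) consists of the simplices:

  0-simplices (8): a, b, c, d, e, f, g, h
  1-simplices (4): ef, eh, fg, gh

so the chain groups are C_0 ≅ Z^8, C_1 ≅ Z^4.

∂_1: C_1 → C_0 maps an edge to its endpoints' difference, ∂[p,q] = q − p.
As a 8×4 matrix over Z this has rank 3, with invariant factors (1,1,1).

From H_k ≅ ker(∂_k) / im(∂_{k+1}) we obtain:

  H_0: rank C_0 − rank ∂_1 = 8 − 3 = 5, and the invariant factors of ∂_1 are all 1, so H_0 ≅ Z^5.
  H_1: rank ker ∂_1 − rank ∂_2 = (4 − 3) − 0 = 1, and there is no ∂_2, so H_1 ≅ Z.

As a check, the Euler characteristic is 8 − 4 = 4, which agrees with 5 − 1 = 4.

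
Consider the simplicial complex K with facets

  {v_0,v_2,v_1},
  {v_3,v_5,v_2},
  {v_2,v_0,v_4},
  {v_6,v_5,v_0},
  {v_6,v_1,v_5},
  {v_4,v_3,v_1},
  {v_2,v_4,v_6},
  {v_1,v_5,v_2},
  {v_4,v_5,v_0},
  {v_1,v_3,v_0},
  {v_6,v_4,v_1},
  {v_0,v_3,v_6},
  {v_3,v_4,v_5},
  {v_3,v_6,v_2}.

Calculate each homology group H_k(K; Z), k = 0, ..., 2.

H_0 ≅ Z,  H_1 ≅ Z^2,  H_2 ≅ Z.

Fix the vertex order v_0 < v_1 < v_2 < v_3 < v_4 < v_5 < v_6 and write every simplex with vertices in increasing order. Then dim K = 2 and the simplices of K are:

  0-simplices (7): [v_0], [v_1], [v_2], [v_3], [v_4], [v_5], [v_6]
  1-simplices (21): (21 of them)
  2-simplices (14): (14 of them)

giving chain groups C_0 ≅ Z^7, C_1 ≅ Z^21, C_2 ≅ Z^14.

Boundary ∂_1: C_1 → C_0 sends each edge [p,q] (with p < q) to q − p. For instance
  ∂[v_0,v_3] = [v_3] − [v_0].
This gives a 7×21 integer matrix of rank 6; reducing to Smith normal form yields diagonal entries (1,1,1,1,1,1).

Boundary ∂_2: C_2 → C_1 acts by ∂[p,q,r] = [q,r] − [p,r] + [p,q]. For instance
  ∂[v_0,v_5,v_6] = [v_5,v_6] − [v_0,v_6] + [v_0,v_5],
  ∂[v_1,v_5,v_6] = [v_5,v_6] − [v_1,v_6] + [v_1,v_5].
As a 21×14 matrix over Z this has rank 13, with invariant factors (1,1,1,1,1,1,1,1,1,1,1,1,1).

Now H_k = ker ∂_k / im ∂_{k+1}, so:

  H_0: rank C_0 − rank ∂_1 = 7 − 6 = 1, and the invariant factors of ∂_1 are all 1, so H_0 ≅ Z.
  H_1: rank ker ∂_1 − rank ∂_2 = (21 − 6) − 13 = 2, and the invariant factors of ∂_2 are all 1, so H_1 ≅ Z^2.
  H_2: rank ker ∂_2 − rank ∂_3 = (14 − 13) − 0 = 1, and there is no ∂_3, so H_2 ≅ Z.

As a check, the Euler characteristic is 7 − 21 + 14 = 0, which agrees with 1 − 2 + 1 = 0.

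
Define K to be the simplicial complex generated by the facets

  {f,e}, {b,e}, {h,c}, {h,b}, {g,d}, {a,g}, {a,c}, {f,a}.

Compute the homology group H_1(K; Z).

We work with the vertex ordering a < b < c < d < e < f < g < h. The simplices of K, each written with vertices in increasing order, are:

  0-simplices (8): a, b, c, d, e, f, g, h
  1-simplices (8): ac, af, ag, be, bh, ch, dg, ef

giving chain groups C_0 ≅ Z^8, C_1 ≅ Z^8.

Boundary ∂_1: C_1 → C_0 is given by ∂[p,q] = [q] − [p]. For instance
  ∂ac = c − a.
This gives a 8×8 integer matrix of rank 7; reducing to Smith normal form yields diagonal entries (1,1,1,1,1,1,1).

From H_k ≅ ker(∂_k) / im(∂_{k+1}) we obtain:

  H_1: rank ker ∂_1 − rank ∂_2 = (8 − 7) − 0 = 1, and there is no ∂_2, so H_1 ≅ Z.

H_1 ≅ Z.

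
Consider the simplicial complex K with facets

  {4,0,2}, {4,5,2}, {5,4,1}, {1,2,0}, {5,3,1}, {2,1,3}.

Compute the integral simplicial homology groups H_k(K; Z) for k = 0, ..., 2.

K has 6 vertices, 12 edges, 6 triangles.
rank ∂_0 = 0, rank ∂_1 = 5 ⇒ b_0 = 6 − 0 − 5 = 1; all invariant factors of ∂_1 are 1 so no torsion. So H_0 = Z.
rank ∂_1 = 5, rank ∂_2 = 6 ⇒ b_1 = 12 − 5 − 6 = 1; all invariant factors of ∂_2 are 1 so no torsion. So H_1 = Z.
rank ∂_2 = 6, rank ∂_3 = 0 ⇒ b_2 = 6 − 6 − 0 = 0. So H_2 = 0.

H_0 ≅ Z,  H_1 ≅ Z,  H_2 = 0.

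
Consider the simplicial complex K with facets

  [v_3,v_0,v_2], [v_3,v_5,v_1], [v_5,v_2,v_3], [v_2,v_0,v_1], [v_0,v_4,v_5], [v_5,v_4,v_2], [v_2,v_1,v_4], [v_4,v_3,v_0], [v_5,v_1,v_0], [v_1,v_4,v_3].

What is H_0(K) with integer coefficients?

We work with the vertex ordering v_0 < v_1 < v_2 < v_3 < v_4 < v_5. The simplices of K, each written with vertices in increasing order, are:

  0-simplices (6): [v_0], [v_1], [v_2], [v_3], [v_4], [v_5]
  1-simplices (15): (15 of them)
  2-simplices (10): [v_0,v_1,v_2], [v_0,v_1,v_5], [v_0,v_2,v_3], [v_0,v_3,v_4], [v_0,v_4,v_5], [v_1,v_2,v_4], [v_1,v_3,v_4], [v_1,v_3,v_5], [v_2,v_3,v_5], [v_2,v_4,v_5]

giving chain groups C_0 ≅ Z^6, C_1 ≅ Z^15, C_2 ≅ Z^10.

The boundary map ∂_1: C_1 → C_0 sends each edge [p,q] (with p < q) to q − p.
This gives a 6×15 integer matrix of rank 5; reducing to Smith normal form yields diagonal entries (1,1,1,1,1).

Boundary ∂_2: C_2 → C_1 acts by ∂[p,q,r] = [q,r] − [p,r] + [p,q]. For instance
  ∂[v_1,v_3,v_4] = [v_3,v_4] − [v_1,v_4] + [v_1,v_3],
  ∂[v_1,v_3,v_5] = [v_3,v_5] − [v_1,v_5] + [v_1,v_3].
This gives a 15×10 integer matrix of rank 10; reducing to Smith normal form yields diagonal entries (1,1,1,1,1,1,1,1,1,2).

From H_k ≅ ker(∂_k) / im(∂_{k+1}) we obtain:

  H_0: rank C_0 − rank ∂_1 = 6 − 5 = 1, and the invariant factors of ∂_1 are all 1, so H_0 = Z.

H_0 ≅ Z.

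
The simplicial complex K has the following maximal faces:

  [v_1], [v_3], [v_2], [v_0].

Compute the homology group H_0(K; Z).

K has 4 vertices.
rank ∂_0 = 0, rank ∂_1 = 0 ⇒ b_0 = 4 − 0 − 0 = 4. So H_0 = Z^4.

H_0 ≅ Z^4.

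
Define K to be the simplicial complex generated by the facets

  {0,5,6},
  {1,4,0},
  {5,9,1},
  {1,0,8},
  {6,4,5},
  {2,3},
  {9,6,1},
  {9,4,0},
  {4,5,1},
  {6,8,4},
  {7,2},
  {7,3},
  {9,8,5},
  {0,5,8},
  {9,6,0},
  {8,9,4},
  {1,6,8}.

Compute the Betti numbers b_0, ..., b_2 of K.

We work with the vertex ordering 0 < 1 < 2 < 3 < 4 < 5 < 6 < 7 < 8 < 9. The simplices of K, each written with vertices in increasing order, are:

  0-simplices (10): [0], [1], [2], [3], [4], [5], [6], [7], [8], [9]
  1-simplices (24): (24 of them)
  2-simplices (14): [0,1,4], [0,1,8], [0,4,9], [0,5,6], [0,5,8], [0,6,9], [1,4,5], [1,5,9], [1,6,8], [1,6,9], [4,5,6], [4,6,8], [4,8,9], [5,8,9]

Hence C_0 ≅ Z^10, C_1 ≅ Z^24, C_2 ≅ Z^14.

The boundary map ∂_1: C_1 → C_0 is given by ∂[p,q] = [q] − [p].
The resulting 10×24 matrix has rank 8, and its Smith normal form has invariant factors (1,1,1,1,1,1,1,1).

The boundary map ∂_2: C_2 → C_1 sends each 2-simplex [p,q,r] to [q,r] − [p,r] + [p,q]. For instance
  ∂[1,5,9] = [5,9] − [1,9] + [1,5],
  ∂[4,5,6] = [5,6] − [4,6] + [4,5].
The 24×14 boundary matrix has rank 13 and Smith normal form diag(1,1,1,1,1,1,1,1,1,1,1,1,1).

From H_k ≅ ker(∂_k) / im(∂_{k+1}) we obtain:

  H_0: rank C_0 − rank ∂_1 = 10 − 8 = 2, and the invariant factors of ∂_1 are all 1, so H_0 = Z^2.
  H_1: rank ker ∂_1 − rank ∂_2 = (24 − 8) − 13 = 3, and the invariant factors of ∂_2 are all 1, so H_1 = Z^3.
  H_2: rank ker ∂_2 − rank ∂_3 = (14 − 13) − 0 = 1, and there is no ∂_3, so H_2 = Z.

As a check, the Euler characteristic is 10 − 24 + 14 = 0, which agrees with 2 − 3 + 1 = 0.

Hence the Betti numbers are b_0 = 2, b_1 = 3, b_2 = 1.

b_0 = 2, b_1 = 3, b_2 = 1.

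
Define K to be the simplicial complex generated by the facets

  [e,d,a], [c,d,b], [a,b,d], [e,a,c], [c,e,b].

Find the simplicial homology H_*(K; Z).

H_0 ≅ Z,  H_1 ≅ Z,  H_2 = 0.

Fix the vertex order a < b < c < d < e and write every simplex with vertices in increasing order. Then dim K = 2 and the simplices of K are:

  0-simplices (5): a, b, c, d, e
  1-simplices (10): ab, ac, ad, ae, bc, bd, be, cd, ce, de
  2-simplices (5): abd, ace, ade, bcd, bce

Hence C_0 ≅ Z^5, C_1 ≅ Z^10, C_2 ≅ Z^5.

Boundary ∂_1: C_1 → C_0 sends each edge [p,q] (with p < q) to q − p.
As a 5×10 matrix over Z this has rank 4, with invariant factors (1,1,1,1).

Boundary ∂_2: C_2 → C_1 acts by ∂[p,q,r] = [q,r] − [p,r] + [p,q]. For instance
  ∂ade = de − ae + ad,
  ∂bcd = cd − bd + bc.
As a 10×5 matrix over Z this has rank 5, with invariant factors (1,1,1,1,1).

Reading off H_k = ker ∂_k / im ∂_{k+1}:

  H_0: rank C_0 − rank ∂_1 = 5 − 4 = 1, and the invariant factors of ∂_1 are all 1, so H_0 ≅ Z.
  H_1: rank ker ∂_1 − rank ∂_2 = (10 − 4) − 5 = 1, and the invariant factors of ∂_2 are all 1, so H_1 ≅ Z.
  H_2: rank ker ∂_2 − rank ∂_3 = (5 − 5) − 0 = 0, and there is no ∂_3, so H_2 ≅ 0.

As a check, the Euler characteristic is 5 − 10 + 5 = 0, which agrees with 1 − 1 + 0 = 0.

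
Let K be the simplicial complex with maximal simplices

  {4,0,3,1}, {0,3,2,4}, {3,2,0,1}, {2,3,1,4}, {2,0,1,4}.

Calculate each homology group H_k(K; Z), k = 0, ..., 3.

H_0 = Z,  H_1 = 0,  H_2 = 0,  H_3 = Z.

K has 5 vertices, 10 edges, 10 triangles, 5 3-simplices.
rank ∂_0 = 0, rank ∂_1 = 4 ⇒ b_0 = 5 − 0 − 4 = 1; all invariant factors of ∂_1 are 1 so no torsion. So H_0 ≅ Z.
rank ∂_1 = 4, rank ∂_2 = 6 ⇒ b_1 = 10 − 4 − 6 = 0; all invariant factors of ∂_2 are 1 so no torsion. So H_1 ≅ 0.
rank ∂_2 = 6, rank ∂_3 = 4 ⇒ b_2 = 10 − 6 − 4 = 0; all invariant factors of ∂_3 are 1 so no torsion. So H_2 ≅ 0.
rank ∂_3 = 4, rank ∂_4 = 0 ⇒ b_3 = 5 − 4 − 0 = 1. So H_3 ≅ Z.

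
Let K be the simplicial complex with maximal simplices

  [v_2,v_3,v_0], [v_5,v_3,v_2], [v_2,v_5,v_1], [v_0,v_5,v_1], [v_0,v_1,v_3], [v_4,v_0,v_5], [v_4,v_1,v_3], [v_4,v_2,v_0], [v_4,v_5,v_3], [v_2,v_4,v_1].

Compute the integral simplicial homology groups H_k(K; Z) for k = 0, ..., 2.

Order the vertices as v_0 < v_1 < v_2 < v_3 < v_4 < v_5. Listing each simplex with vertices in this order, K has dimension 2 with simplices:

  0-simplices (6): [v_0], [v_1], [v_2], [v_3], [v_4], [v_5]
  1-simplices (15): (15 of them)
  2-simplices (10): [v_0,v_1,v_3], [v_0,v_1,v_5], [v_0,v_2,v_3], [v_0,v_2,v_4], [v_0,v_4,v_5], [v_1,v_2,v_4], [v_1,v_2,v_5], [v_1,v_3,v_4], [v_2,v_3,v_5], [v_3,v_4,v_5]

Hence C_0 ≅ Z^6, C_1 ≅ Z^15, C_2 ≅ Z^10.

The boundary map ∂_1: C_1 → C_0 maps an edge to its endpoints' difference, ∂[p,q] = q − p. For instance
  ∂[v_0,v_1] = [v_1] − [v_0].
The 6×15 boundary matrix has rank 5 and Smith normal form diag(1,1,1,1,1).

Boundary ∂_2: C_2 → C_1 acts by ∂[p,q,r] = [q,r] − [p,r] + [p,q]. For instance
  ∂[v_1,v_2,v_4] = [v_2,v_4] − [v_1,v_4] + [v_1,v_2],
  ∂[v_0,v_4,v_5] = [v_4,v_5] − [v_0,v_5] + [v_0,v_4].
The 15×10 boundary matrix has rank 10 and Smith normal form diag(1,1,1,1,1,1,1,1,1,2).

Computing H_k = (kernel of ∂_k) / (image of ∂_{k+1}):

  H_0: rank C_0 − rank ∂_1 = 6 − 5 = 1, and the invariant factors of ∂_1 are all 1, so H_0 ≅ Z.
  H_1: rank ker ∂_1 − rank ∂_2 = (15 − 5) − 10 = 0, and ∂_2 has invariant factor 2 > 1, so H_1 ≅ Z_2.
  H_2: rank ker ∂_2 − rank ∂_3 = (10 − 10) − 0 = 0, and there is no ∂_3, so H_2 ≅ 0.

As a check, the Euler characteristic is 6 − 15 + 10 = 1, which agrees with 1 − 0 + 0 = 1.

H_0 = Z,  H_1 = Z_2,  H_2 = 0.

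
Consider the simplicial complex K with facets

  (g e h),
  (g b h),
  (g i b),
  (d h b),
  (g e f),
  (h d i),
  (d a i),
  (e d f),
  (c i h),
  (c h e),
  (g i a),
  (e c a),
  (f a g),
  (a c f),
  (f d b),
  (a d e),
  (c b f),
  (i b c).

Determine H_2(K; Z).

Fix the vertex order a < b < c < d < e < f < g < h < i and write every simplex with vertices in increasing order. Then dim K = 2 and the simplices of K are:

  0-simplices (9): a, b, c, d, e, f, g, h, i
  1-simplices (27): ac, ad, ae, af, ag, ai, bc, bd, bf, bg, bh, bi, ce, cf, ch, ci, de, df, dh, di, ef, eg, eh, fg, gh, gi, hi
  2-simplices (18): ace, acf, ade, adi, afg, agi, bcf, bci, bdf, bdh, bgh, bgi, ceh, chi, def, dhi, efg, egh

so the chain groups are C_0 ≅ Z^9, C_1 ≅ Z^27, C_2 ≅ Z^18.

Boundary ∂_1: C_1 → C_0 maps an edge to its endpoints' difference, ∂[p,q] = q − p. For instance
  ∂bc = c − b.
This gives a 9×27 integer matrix of rank 8; reducing to Smith normal form yields diagonal entries (1,1,1,1,1,1,1,1).

The boundary map ∂_2: C_2 → C_1 acts by ∂[p,q,r] = [q,r] − [p,r] + [p,q]. For instance
  ∂bcf = cf − bf + bc,
  ∂chi = hi − ci + ch.
The resulting 27×18 matrix has rank 18, and its Smith normal form has invariant factors (1,1,1,1,1,1,1,1,1,1,1,1,1,1,1,1,1,2).

Now H_k = ker ∂_k / im ∂_{k+1}, so:

  H_2: rank ker ∂_2 − rank ∂_3 = (18 − 18) − 0 = 0, and there is no ∂_3, so H_2 ≅ 0.

H_2 = 0.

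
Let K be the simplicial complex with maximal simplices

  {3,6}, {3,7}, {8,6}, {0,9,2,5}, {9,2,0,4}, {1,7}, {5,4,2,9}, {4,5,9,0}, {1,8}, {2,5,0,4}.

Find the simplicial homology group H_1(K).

H_1 = Z.

K has 10 vertices, 15 edges, 10 triangles, 5 3-simplices.
rank ∂_1 = 8, rank ∂_2 = 6 ⇒ b_1 = 15 − 8 − 6 = 1; all invariant factors of ∂_2 are 1 so no torsion. So H_1 = Z.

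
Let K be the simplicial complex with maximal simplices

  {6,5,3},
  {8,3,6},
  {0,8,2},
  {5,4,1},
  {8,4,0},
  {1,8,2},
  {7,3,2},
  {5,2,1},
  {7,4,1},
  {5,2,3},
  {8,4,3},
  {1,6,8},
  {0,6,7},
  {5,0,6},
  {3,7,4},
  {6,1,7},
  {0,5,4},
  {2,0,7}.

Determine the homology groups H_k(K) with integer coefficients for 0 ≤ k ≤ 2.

H_0 ≅ Z,  H_1 ≅ Z^2,  H_2 ≅ Z.

Order the vertices as 0 < 1 < 2 < 3 < 4 < 5 < 6 < 7 < 8. Listing each simplex with vertices in this order, K has dimension 2 with simplices:

  0-simplices (9): [0], [1], [2], [3], [4], [5], [6], [7], [8]
  1-simplices (27): (27 of them)
  2-simplices (18): [0,2,7], [0,2,8], [0,4,5], [0,4,8], [0,5,6], [0,6,7], [1,2,5], [1,2,8], [1,4,5], [1,4,7], [1,6,7], [1,6,8], [2,3,5], [2,3,7], [3,4,7], [3,4,8], [3,5,6], [3,6,8]

so the chain groups are C_0 ≅ Z^9, C_1 ≅ Z^27, C_2 ≅ Z^18.

∂_1: C_1 → C_0 is given by ∂[p,q] = [q] − [p].
The resulting 9×27 matrix has rank 8, and its Smith normal form has invariant factors (1,1,1,1,1,1,1,1).

∂_2: C_2 → C_1 acts by ∂[p,q,r] = [q,r] − [p,r] + [p,q]. For instance
  ∂[3,6,8] = [6,8] − [3,8] + [3,6],
  ∂[0,2,8] = [2,8] − [0,8] + [0,2].
This gives a 27×18 integer matrix of rank 17; reducing to Smith normal form yields diagonal entries (1,1,1,1,1,1,1,1,1,1,1,1,1,1,1,1,1).

From H_k ≅ ker(∂_k) / im(∂_{k+1}) we obtain:

  H_0: rank C_0 − rank ∂_1 = 9 − 8 = 1, and the invariant factors of ∂_1 are all 1, so H_0 = Z.
  H_1: rank ker ∂_1 − rank ∂_2 = (27 − 8) − 17 = 2, and the invariant factors of ∂_2 are all 1, so H_1 = Z^2.
  H_2: rank ker ∂_2 − rank ∂_3 = (18 − 17) − 0 = 1, and there is no ∂_3, so H_2 = Z.

As a check, the Euler characteristic is 9 − 27 + 18 = 0, which agrees with 1 − 2 + 1 = 0.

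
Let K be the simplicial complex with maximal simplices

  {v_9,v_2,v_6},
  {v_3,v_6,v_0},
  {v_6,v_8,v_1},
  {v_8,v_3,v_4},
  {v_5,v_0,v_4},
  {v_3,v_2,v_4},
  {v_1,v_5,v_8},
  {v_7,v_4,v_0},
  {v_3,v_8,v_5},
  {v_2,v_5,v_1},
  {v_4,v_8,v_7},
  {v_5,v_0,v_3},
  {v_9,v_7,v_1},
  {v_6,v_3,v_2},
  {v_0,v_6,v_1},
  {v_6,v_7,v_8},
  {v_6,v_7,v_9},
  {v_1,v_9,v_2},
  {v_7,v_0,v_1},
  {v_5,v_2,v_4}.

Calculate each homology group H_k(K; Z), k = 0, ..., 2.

H_0 = Z,  H_1 = Z ⊕ Z/2,  H_2 = 0.

Order the vertices as v_0 < v_1 < v_2 < v_3 < v_4 < v_5 < v_6 < v_7 < v_8 < v_9. Listing each simplex with vertices in this order, K has dimension 2 with simplices:

  0-simplices (10): [v_0], [v_1], [v_2], [v_3], [v_4], [v_5], [v_6], [v_7], [v_8], [v_9]
  1-simplices (30): (30 of them)
  2-simplices (20): (20 of them)

giving chain groups C_0 ≅ Z^10, C_1 ≅ Z^30, C_2 ≅ Z^20.

∂_1: C_1 → C_0 sends each edge [p,q] (with p < q) to q − p. For instance
  ∂[v_1,v_2] = [v_2] − [v_1].
The resulting 10×30 matrix has rank 9, and its Smith normal form has invariant factors (1,1,1,1,1,1,1,1,1).

The boundary map ∂_2: C_2 → C_1 acts by ∂[p,q,r] = [q,r] − [p,r] + [p,q]. For instance
  ∂[v_0,v_4,v_7] = [v_4,v_7] − [v_0,v_7] + [v_0,v_4],
  ∂[v_0,v_4,v_5] = [v_4,v_5] − [v_0,v_5] + [v_0,v_4].
The resulting 30×20 matrix has rank 20, and its Smith normal form has invariant factors (1,1,1,1,1,1,1,1,1,1,1,1,1,1,1,1,1,1,1,2).

Computing H_k = (kernel of ∂_k) / (image of ∂_{k+1}):

  H_0: rank C_0 − rank ∂_1 = 10 − 9 = 1, and the invariant factors of ∂_1 are all 1, so H_0 = Z.
  H_1: rank ker ∂_1 − rank ∂_2 = (30 − 9) − 20 = 1, and ∂_2 has invariant factor 2 > 1, so H_1 = Z ⊕ Z/2.
  H_2: rank ker ∂_2 − rank ∂_3 = (20 − 20) − 0 = 0, and there is no ∂_3, so H_2 = 0.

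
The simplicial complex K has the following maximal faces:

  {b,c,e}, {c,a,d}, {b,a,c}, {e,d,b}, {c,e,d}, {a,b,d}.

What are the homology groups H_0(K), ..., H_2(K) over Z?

Order the vertices as a < b < c < d < e. Listing each simplex with vertices in this order, K has dimension 2 with simplices:

  0-simplices (5): a, b, c, d, e
  1-simplices (9): ab, ac, ad, bc, bd, be, cd, ce, de
  2-simplices (6): abc, abd, acd, bce, bde, cde

so the chain groups are C_0 ≅ Z^5, C_1 ≅ Z^9, C_2 ≅ Z^6.

∂_1: C_1 → C_0 is given by ∂[p,q] = [q] − [p]. For instance
  ∂ce = e − c.
This gives a 5×9 integer matrix of rank 4; reducing to Smith normal form yields diagonal entries (1,1,1,1).

∂_2: C_2 → C_1 acts by ∂[p,q,r] = [q,r] − [p,r] + [p,q]. For instance
  ∂cde = de − ce + cd,
  ∂acd = cd − ad + ac.
The 9×6 boundary matrix has rank 5 and Smith normal form diag(1,1,1,1,1).

Reading off H_k = ker ∂_k / im ∂_{k+1}:

  H_0: rank C_0 − rank ∂_1 = 5 − 4 = 1, and the invariant factors of ∂_1 are all 1, so H_0 = Z.
  H_1: rank ker ∂_1 − rank ∂_2 = (9 − 4) − 5 = 0, and the invariant factors of ∂_2 are all 1, so H_1 = 0.
  H_2: rank ker ∂_2 − rank ∂_3 = (6 − 5) − 0 = 1, and there is no ∂_3, so H_2 = Z.

H_0 ≅ Z,  H_1 = 0,  H_2 ≅ Z.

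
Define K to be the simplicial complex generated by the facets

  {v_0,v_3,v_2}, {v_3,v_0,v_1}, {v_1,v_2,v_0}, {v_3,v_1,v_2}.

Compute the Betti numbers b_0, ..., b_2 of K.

b_0 = 1, b_1 = 0, b_2 = 1.

Take the total order v_0 < v_1 < v_2 < v_3 on the vertex set. Then K (dimension 2) consists of the simplices:

  0-simplices (4): [v_0], [v_1], [v_2], [v_3]
  1-simplices (6): [v_0,v_1], [v_0,v_2], [v_0,v_3], [v_1,v_2], [v_1,v_3], [v_2,v_3]
  2-simplices (4): [v_0,v_1,v_2], [v_0,v_1,v_3], [v_0,v_2,v_3], [v_1,v_2,v_3]

Hence C_0 ≅ Z^4, C_1 ≅ Z^6, C_2 ≅ Z^4.

∂_1: C_1 → C_0 maps an edge to its endpoints' difference, ∂[p,q] = q − p. For instance
  ∂[v_2,v_3] = [v_3] − [v_2].
The resulting 4×6 matrix has rank 3, and its Smith normal form has invariant factors (1,1,1).

∂_2: C_2 → C_1 acts by ∂[p,q,r] = [q,r] − [p,r] + [p,q]. For instance
  ∂[v_0,v_1,v_3] = [v_1,v_3] − [v_0,v_3] + [v_0,v_1],
  ∂[v_1,v_2,v_3] = [v_2,v_3] − [v_1,v_3] + [v_1,v_2].
As a 6×4 matrix over Z this has rank 3, with invariant factors (1,1,1).

Reading off H_k = ker ∂_k / im ∂_{k+1}:

  H_0: rank C_0 − rank ∂_1 = 4 − 3 = 1, and the invariant factors of ∂_1 are all 1, so H_0 ≅ Z.
  H_1: rank ker ∂_1 − rank ∂_2 = (6 − 3) − 3 = 0, and the invariant factors of ∂_2 are all 1, so H_1 ≅ 0.
  H_2: rank ker ∂_2 − rank ∂_3 = (4 − 3) − 0 = 1, and there is no ∂_3, so H_2 ≅ Z.

Hence the Betti numbers are b_0 = 1, b_1 = 0, b_2 = 1.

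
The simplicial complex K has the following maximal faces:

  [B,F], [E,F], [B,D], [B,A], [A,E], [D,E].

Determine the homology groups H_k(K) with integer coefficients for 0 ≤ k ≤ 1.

H_0 = Z,  H_1 = Z^2.

Order the vertices as A < B < D < E < F. Listing each simplex with vertices in this order, K has dimension 1 with simplices:

  0-simplices (5): A, B, D, E, F
  1-simplices (6): AB, AE, BD, BF, DE, EF

so the chain groups are C_0 ≅ Z^5, C_1 ≅ Z^6.

The boundary map ∂_1: C_1 → C_0 is given by ∂[p,q] = [q] − [p].
The resulting 5×6 matrix has rank 4, and its Smith normal form has invariant factors (1,1,1,1).

Computing H_k = (kernel of ∂_k) / (image of ∂_{k+1}):

  H_0: rank C_0 − rank ∂_1 = 5 − 4 = 1, and the invariant factors of ∂_1 are all 1, so H_0 = Z.
  H_1: rank ker ∂_1 − rank ∂_2 = (6 − 4) − 0 = 2, and there is no ∂_2, so H_1 = Z^2.

As a check, the Euler characteristic is 5 − 6 = -1, which agrees with 1 − 2 = -1.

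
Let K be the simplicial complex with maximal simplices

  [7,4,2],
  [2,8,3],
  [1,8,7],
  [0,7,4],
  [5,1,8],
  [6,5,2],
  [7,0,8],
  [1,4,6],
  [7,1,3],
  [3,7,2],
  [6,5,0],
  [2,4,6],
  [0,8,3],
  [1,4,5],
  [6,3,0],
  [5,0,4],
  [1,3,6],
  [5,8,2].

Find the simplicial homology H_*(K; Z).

H_0 = Z,  H_1 = Z ⊕ Z_2,  H_2 = 0.

Take the total order 0 < 1 < 2 < 3 < 4 < 5 < 6 < 7 < 8 on the vertex set. Then K (dimension 2) consists of the simplices:

  0-simplices (9): [0], [1], [2], [3], [4], [5], [6], [7], [8]
  1-simplices (27): (27 of them)
  2-simplices (18): [0,3,6], [0,3,8], [0,4,5], [0,4,7], [0,5,6], [0,7,8], [1,3,6], [1,3,7], [1,4,5], [1,4,6], [1,5,8], [1,7,8], [2,3,7], [2,3,8], [2,4,6], [2,4,7], [2,5,6], [2,5,8]

so the chain groups are C_0 ≅ Z^9, C_1 ≅ Z^27, C_2 ≅ Z^18.

∂_1: C_1 → C_0 sends each edge [p,q] (with p < q) to q − p. For instance
  ∂[5,8] = [8] − [5].
The resulting 9×27 matrix has rank 8, and its Smith normal form has invariant factors (1,1,1,1,1,1,1,1).

The boundary map ∂_2: C_2 → C_1 acts by ∂[p,q,r] = [q,r] − [p,r] + [p,q]. For instance
  ∂[0,7,8] = [7,8] − [0,8] + [0,7],
  ∂[1,7,8] = [7,8] − [1,8] + [1,7].
The 27×18 boundary matrix has rank 18 and Smith normal form diag(1,1,1,1,1,1,1,1,1,1,1,1,1,1,1,1,1,2).

Computing H_k = (kernel of ∂_k) / (image of ∂_{k+1}):

  H_0: rank C_0 − rank ∂_1 = 9 − 8 = 1, and the invariant factors of ∂_1 are all 1, so H_0 ≅ Z.
  H_1: rank ker ∂_1 − rank ∂_2 = (27 − 8) − 18 = 1, and ∂_2 has invariant factor 2 > 1, so H_1 ≅ Z ⊕ Z_2.
  H_2: rank ker ∂_2 − rank ∂_3 = (18 − 18) − 0 = 0, and there is no ∂_3, so H_2 ≅ 0.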